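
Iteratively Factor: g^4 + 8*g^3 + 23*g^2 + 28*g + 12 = (g + 1)*(g^3 + 7*g^2 + 16*g + 12) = (g + 1)*(g + 3)*(g^2 + 4*g + 4) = (g + 1)*(g + 2)*(g + 3)*(g + 2)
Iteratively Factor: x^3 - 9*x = (x - 3)*(x^2 + 3*x) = (x - 3)*(x + 3)*(x)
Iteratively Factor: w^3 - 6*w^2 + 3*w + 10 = (w - 5)*(w^2 - w - 2) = (w - 5)*(w - 2)*(w + 1)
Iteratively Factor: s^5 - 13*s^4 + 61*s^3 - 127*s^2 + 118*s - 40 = (s - 1)*(s^4 - 12*s^3 + 49*s^2 - 78*s + 40) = (s - 5)*(s - 1)*(s^3 - 7*s^2 + 14*s - 8) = (s - 5)*(s - 4)*(s - 1)*(s^2 - 3*s + 2) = (s - 5)*(s - 4)*(s - 2)*(s - 1)*(s - 1)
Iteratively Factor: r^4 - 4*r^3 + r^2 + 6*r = (r + 1)*(r^3 - 5*r^2 + 6*r) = r*(r + 1)*(r^2 - 5*r + 6) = r*(r - 3)*(r + 1)*(r - 2)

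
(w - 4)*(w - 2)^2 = w^3 - 8*w^2 + 20*w - 16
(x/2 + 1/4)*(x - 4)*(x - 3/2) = x^3/2 - 5*x^2/2 + 13*x/8 + 3/2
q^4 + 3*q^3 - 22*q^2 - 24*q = q*(q - 4)*(q + 1)*(q + 6)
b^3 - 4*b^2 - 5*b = b*(b - 5)*(b + 1)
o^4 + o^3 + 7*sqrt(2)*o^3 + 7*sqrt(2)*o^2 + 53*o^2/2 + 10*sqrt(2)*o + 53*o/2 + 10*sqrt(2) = (o + 1)*(o + sqrt(2)/2)*(o + 5*sqrt(2)/2)*(o + 4*sqrt(2))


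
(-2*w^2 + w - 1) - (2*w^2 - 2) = -4*w^2 + w + 1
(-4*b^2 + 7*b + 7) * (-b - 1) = 4*b^3 - 3*b^2 - 14*b - 7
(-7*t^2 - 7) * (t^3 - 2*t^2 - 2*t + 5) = -7*t^5 + 14*t^4 + 7*t^3 - 21*t^2 + 14*t - 35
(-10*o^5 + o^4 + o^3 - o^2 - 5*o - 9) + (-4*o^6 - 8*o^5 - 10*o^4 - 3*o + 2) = -4*o^6 - 18*o^5 - 9*o^4 + o^3 - o^2 - 8*o - 7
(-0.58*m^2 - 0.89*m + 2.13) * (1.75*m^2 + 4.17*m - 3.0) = -1.015*m^4 - 3.9761*m^3 + 1.7562*m^2 + 11.5521*m - 6.39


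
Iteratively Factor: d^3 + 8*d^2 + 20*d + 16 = (d + 2)*(d^2 + 6*d + 8) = (d + 2)^2*(d + 4)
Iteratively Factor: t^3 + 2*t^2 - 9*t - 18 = (t + 3)*(t^2 - t - 6) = (t - 3)*(t + 3)*(t + 2)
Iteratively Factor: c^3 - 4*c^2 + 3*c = (c - 3)*(c^2 - c) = c*(c - 3)*(c - 1)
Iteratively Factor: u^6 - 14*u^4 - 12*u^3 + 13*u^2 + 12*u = (u + 1)*(u^5 - u^4 - 13*u^3 + u^2 + 12*u) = (u + 1)*(u + 3)*(u^4 - 4*u^3 - u^2 + 4*u) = (u - 4)*(u + 1)*(u + 3)*(u^3 - u) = (u - 4)*(u + 1)^2*(u + 3)*(u^2 - u) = u*(u - 4)*(u + 1)^2*(u + 3)*(u - 1)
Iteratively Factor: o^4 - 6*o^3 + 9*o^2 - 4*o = (o - 1)*(o^3 - 5*o^2 + 4*o) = (o - 1)^2*(o^2 - 4*o) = (o - 4)*(o - 1)^2*(o)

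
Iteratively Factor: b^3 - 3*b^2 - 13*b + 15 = (b - 1)*(b^2 - 2*b - 15) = (b - 5)*(b - 1)*(b + 3)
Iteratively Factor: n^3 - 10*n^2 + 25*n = (n)*(n^2 - 10*n + 25) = n*(n - 5)*(n - 5)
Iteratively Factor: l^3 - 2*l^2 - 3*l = (l + 1)*(l^2 - 3*l) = (l - 3)*(l + 1)*(l)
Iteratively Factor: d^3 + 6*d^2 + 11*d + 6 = (d + 2)*(d^2 + 4*d + 3) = (d + 1)*(d + 2)*(d + 3)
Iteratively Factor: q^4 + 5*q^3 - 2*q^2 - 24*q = (q + 3)*(q^3 + 2*q^2 - 8*q) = q*(q + 3)*(q^2 + 2*q - 8) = q*(q + 3)*(q + 4)*(q - 2)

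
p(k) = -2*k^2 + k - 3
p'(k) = 1 - 4*k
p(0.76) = -3.40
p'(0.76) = -2.04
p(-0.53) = -4.09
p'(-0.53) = 3.12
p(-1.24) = -7.32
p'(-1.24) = 5.96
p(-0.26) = -3.40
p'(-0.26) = 2.04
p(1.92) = -8.45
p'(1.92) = -6.68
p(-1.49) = -8.93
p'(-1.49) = 6.96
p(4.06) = -31.91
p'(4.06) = -15.24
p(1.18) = -4.60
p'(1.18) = -3.72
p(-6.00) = -81.00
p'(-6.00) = 25.00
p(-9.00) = -174.00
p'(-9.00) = 37.00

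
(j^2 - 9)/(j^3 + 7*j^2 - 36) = (j - 3)/(j^2 + 4*j - 12)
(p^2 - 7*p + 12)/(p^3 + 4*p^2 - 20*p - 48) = (p - 3)/(p^2 + 8*p + 12)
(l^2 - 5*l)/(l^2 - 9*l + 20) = l/(l - 4)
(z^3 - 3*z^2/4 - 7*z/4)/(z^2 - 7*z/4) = z + 1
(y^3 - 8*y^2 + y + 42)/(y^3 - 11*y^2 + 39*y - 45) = (y^2 - 5*y - 14)/(y^2 - 8*y + 15)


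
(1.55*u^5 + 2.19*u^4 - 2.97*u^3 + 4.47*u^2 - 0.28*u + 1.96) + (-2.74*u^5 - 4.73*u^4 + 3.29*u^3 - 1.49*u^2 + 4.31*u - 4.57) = -1.19*u^5 - 2.54*u^4 + 0.32*u^3 + 2.98*u^2 + 4.03*u - 2.61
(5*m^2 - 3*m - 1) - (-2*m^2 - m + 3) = 7*m^2 - 2*m - 4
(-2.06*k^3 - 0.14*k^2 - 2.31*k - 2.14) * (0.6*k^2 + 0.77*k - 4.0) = -1.236*k^5 - 1.6702*k^4 + 6.7462*k^3 - 2.5027*k^2 + 7.5922*k + 8.56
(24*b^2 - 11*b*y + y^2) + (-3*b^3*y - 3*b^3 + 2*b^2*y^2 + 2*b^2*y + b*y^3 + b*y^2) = -3*b^3*y - 3*b^3 + 2*b^2*y^2 + 2*b^2*y + 24*b^2 + b*y^3 + b*y^2 - 11*b*y + y^2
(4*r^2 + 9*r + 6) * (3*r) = 12*r^3 + 27*r^2 + 18*r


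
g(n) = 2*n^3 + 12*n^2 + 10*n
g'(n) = 6*n^2 + 24*n + 10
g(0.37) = 5.44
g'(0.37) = 19.70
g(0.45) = 7.11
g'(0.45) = 22.02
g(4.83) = 553.60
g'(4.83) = 265.89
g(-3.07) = 24.53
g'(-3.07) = -7.13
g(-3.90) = 24.88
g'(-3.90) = 7.66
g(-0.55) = -2.20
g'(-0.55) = -1.38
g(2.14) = 95.96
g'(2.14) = 88.84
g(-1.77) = 8.80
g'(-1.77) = -13.68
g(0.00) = 0.00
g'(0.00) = 10.00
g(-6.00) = -60.00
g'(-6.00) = 82.00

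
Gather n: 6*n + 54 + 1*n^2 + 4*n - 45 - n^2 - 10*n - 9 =0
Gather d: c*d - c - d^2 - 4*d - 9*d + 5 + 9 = -c - d^2 + d*(c - 13) + 14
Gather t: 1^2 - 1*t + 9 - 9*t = 10 - 10*t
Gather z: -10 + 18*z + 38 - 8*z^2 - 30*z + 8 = -8*z^2 - 12*z + 36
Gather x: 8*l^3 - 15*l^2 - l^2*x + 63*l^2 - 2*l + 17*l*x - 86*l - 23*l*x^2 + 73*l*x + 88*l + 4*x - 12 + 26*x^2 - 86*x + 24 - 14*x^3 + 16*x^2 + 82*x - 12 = 8*l^3 + 48*l^2 - 14*x^3 + x^2*(42 - 23*l) + x*(-l^2 + 90*l)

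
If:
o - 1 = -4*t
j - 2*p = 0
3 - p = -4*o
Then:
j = 14 - 32*t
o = 1 - 4*t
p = 7 - 16*t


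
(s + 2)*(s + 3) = s^2 + 5*s + 6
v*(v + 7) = v^2 + 7*v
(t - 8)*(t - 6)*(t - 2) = t^3 - 16*t^2 + 76*t - 96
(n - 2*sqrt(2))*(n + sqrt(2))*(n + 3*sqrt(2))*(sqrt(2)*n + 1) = sqrt(2)*n^4 + 5*n^3 - 8*sqrt(2)*n^2 - 34*n - 12*sqrt(2)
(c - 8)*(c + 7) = c^2 - c - 56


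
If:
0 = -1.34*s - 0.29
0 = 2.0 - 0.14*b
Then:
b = 14.29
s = -0.22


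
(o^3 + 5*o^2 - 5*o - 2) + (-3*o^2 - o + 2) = o^3 + 2*o^2 - 6*o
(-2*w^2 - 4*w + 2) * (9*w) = -18*w^3 - 36*w^2 + 18*w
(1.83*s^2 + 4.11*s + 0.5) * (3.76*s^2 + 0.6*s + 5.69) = 6.8808*s^4 + 16.5516*s^3 + 14.7587*s^2 + 23.6859*s + 2.845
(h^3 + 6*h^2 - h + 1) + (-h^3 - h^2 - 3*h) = 5*h^2 - 4*h + 1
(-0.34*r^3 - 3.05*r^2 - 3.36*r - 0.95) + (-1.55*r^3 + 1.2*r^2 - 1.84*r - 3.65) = -1.89*r^3 - 1.85*r^2 - 5.2*r - 4.6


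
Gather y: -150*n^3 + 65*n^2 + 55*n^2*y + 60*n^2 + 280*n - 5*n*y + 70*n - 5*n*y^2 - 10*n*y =-150*n^3 + 125*n^2 - 5*n*y^2 + 350*n + y*(55*n^2 - 15*n)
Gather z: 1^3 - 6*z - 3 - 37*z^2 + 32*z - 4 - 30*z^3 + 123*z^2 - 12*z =-30*z^3 + 86*z^2 + 14*z - 6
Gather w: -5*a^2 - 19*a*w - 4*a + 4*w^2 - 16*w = -5*a^2 - 4*a + 4*w^2 + w*(-19*a - 16)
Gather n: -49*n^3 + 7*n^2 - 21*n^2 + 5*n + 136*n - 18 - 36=-49*n^3 - 14*n^2 + 141*n - 54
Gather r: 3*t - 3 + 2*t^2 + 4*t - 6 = 2*t^2 + 7*t - 9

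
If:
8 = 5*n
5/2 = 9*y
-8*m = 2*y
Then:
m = -5/72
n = 8/5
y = 5/18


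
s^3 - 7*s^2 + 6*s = s*(s - 6)*(s - 1)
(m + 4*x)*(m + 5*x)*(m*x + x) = m^3*x + 9*m^2*x^2 + m^2*x + 20*m*x^3 + 9*m*x^2 + 20*x^3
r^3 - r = r*(r - 1)*(r + 1)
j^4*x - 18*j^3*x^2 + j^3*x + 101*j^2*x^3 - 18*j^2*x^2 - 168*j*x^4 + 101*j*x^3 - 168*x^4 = (j - 8*x)*(j - 7*x)*(j - 3*x)*(j*x + x)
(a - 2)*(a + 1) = a^2 - a - 2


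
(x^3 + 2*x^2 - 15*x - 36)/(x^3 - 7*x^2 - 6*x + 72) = (x + 3)/(x - 6)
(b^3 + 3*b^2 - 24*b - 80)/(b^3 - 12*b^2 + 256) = (b^2 - b - 20)/(b^2 - 16*b + 64)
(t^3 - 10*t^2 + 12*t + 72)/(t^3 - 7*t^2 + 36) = (t - 6)/(t - 3)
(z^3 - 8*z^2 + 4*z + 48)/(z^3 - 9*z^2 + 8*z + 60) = (z - 4)/(z - 5)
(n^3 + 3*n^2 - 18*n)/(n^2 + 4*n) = (n^2 + 3*n - 18)/(n + 4)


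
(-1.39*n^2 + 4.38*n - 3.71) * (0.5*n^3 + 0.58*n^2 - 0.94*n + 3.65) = -0.695*n^5 + 1.3838*n^4 + 1.992*n^3 - 11.3425*n^2 + 19.4744*n - 13.5415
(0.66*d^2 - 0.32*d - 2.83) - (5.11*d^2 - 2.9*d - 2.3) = -4.45*d^2 + 2.58*d - 0.53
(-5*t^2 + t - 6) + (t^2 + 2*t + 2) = -4*t^2 + 3*t - 4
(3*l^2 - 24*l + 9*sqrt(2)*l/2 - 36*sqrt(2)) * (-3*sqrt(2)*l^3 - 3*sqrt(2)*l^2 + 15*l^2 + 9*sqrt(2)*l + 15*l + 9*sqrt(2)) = -9*sqrt(2)*l^5 + 18*l^4 + 63*sqrt(2)*l^4 - 126*l^3 + 333*sqrt(2)*l^3/2 - 1323*sqrt(2)*l^2/2 - 63*l^2 - 756*sqrt(2)*l - 567*l - 648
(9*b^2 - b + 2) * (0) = 0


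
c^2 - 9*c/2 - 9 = (c - 6)*(c + 3/2)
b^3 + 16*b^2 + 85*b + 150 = (b + 5)^2*(b + 6)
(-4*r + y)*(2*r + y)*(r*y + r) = -8*r^3*y - 8*r^3 - 2*r^2*y^2 - 2*r^2*y + r*y^3 + r*y^2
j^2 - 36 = (j - 6)*(j + 6)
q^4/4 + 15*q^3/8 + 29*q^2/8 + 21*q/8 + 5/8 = (q/4 + 1/4)*(q + 1/2)*(q + 1)*(q + 5)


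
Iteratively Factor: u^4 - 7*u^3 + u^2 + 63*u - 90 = (u - 2)*(u^3 - 5*u^2 - 9*u + 45) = (u - 3)*(u - 2)*(u^2 - 2*u - 15) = (u - 5)*(u - 3)*(u - 2)*(u + 3)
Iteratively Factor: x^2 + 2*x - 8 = (x + 4)*(x - 2)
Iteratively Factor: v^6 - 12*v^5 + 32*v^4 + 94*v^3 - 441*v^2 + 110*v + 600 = (v + 1)*(v^5 - 13*v^4 + 45*v^3 + 49*v^2 - 490*v + 600) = (v + 1)*(v + 3)*(v^4 - 16*v^3 + 93*v^2 - 230*v + 200) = (v - 5)*(v + 1)*(v + 3)*(v^3 - 11*v^2 + 38*v - 40) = (v - 5)*(v - 4)*(v + 1)*(v + 3)*(v^2 - 7*v + 10) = (v - 5)*(v - 4)*(v - 2)*(v + 1)*(v + 3)*(v - 5)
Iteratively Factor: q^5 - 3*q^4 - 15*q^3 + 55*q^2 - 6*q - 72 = (q + 4)*(q^4 - 7*q^3 + 13*q^2 + 3*q - 18) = (q - 3)*(q + 4)*(q^3 - 4*q^2 + q + 6) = (q - 3)^2*(q + 4)*(q^2 - q - 2) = (q - 3)^2*(q + 1)*(q + 4)*(q - 2)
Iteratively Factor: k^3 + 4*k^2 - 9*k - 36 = (k - 3)*(k^2 + 7*k + 12) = (k - 3)*(k + 4)*(k + 3)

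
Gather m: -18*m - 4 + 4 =-18*m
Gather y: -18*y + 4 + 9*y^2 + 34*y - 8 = 9*y^2 + 16*y - 4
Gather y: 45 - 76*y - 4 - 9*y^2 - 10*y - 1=-9*y^2 - 86*y + 40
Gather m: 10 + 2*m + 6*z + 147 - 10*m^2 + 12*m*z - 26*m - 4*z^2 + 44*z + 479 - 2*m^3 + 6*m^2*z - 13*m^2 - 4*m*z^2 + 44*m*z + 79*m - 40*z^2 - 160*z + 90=-2*m^3 + m^2*(6*z - 23) + m*(-4*z^2 + 56*z + 55) - 44*z^2 - 110*z + 726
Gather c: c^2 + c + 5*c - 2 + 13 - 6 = c^2 + 6*c + 5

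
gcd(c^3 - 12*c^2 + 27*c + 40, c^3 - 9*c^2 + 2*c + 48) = c - 8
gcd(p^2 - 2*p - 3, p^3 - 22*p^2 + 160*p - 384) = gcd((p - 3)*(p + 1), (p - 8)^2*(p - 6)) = 1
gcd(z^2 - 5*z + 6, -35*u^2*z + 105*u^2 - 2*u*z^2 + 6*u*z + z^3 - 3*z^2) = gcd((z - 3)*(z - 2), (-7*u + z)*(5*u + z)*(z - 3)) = z - 3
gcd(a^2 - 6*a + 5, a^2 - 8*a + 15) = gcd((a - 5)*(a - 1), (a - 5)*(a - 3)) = a - 5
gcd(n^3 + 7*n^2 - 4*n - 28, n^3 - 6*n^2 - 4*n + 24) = n^2 - 4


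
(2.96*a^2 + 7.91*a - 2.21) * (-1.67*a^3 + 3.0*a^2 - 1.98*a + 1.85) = -4.9432*a^5 - 4.3297*a^4 + 21.5599*a^3 - 16.8158*a^2 + 19.0093*a - 4.0885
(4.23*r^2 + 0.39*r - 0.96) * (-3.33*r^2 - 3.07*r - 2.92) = -14.0859*r^4 - 14.2848*r^3 - 10.3521*r^2 + 1.8084*r + 2.8032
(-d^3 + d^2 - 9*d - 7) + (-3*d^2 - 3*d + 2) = -d^3 - 2*d^2 - 12*d - 5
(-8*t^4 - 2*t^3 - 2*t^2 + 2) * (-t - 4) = 8*t^5 + 34*t^4 + 10*t^3 + 8*t^2 - 2*t - 8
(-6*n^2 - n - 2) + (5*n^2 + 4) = -n^2 - n + 2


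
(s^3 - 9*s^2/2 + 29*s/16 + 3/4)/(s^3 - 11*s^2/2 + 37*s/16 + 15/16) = (s - 4)/(s - 5)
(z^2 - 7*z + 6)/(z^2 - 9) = (z^2 - 7*z + 6)/(z^2 - 9)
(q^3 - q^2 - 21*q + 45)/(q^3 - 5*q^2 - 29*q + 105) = (q - 3)/(q - 7)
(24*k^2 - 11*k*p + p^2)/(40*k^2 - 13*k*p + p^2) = (-3*k + p)/(-5*k + p)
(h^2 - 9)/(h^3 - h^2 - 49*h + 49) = (h^2 - 9)/(h^3 - h^2 - 49*h + 49)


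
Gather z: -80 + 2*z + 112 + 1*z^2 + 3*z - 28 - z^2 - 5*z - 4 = 0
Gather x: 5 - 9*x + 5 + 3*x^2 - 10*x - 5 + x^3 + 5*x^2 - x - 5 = x^3 + 8*x^2 - 20*x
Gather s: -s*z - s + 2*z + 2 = s*(-z - 1) + 2*z + 2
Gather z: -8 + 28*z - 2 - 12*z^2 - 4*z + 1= -12*z^2 + 24*z - 9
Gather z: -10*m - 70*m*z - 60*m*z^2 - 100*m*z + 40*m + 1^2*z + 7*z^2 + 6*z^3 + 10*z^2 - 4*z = 30*m + 6*z^3 + z^2*(17 - 60*m) + z*(-170*m - 3)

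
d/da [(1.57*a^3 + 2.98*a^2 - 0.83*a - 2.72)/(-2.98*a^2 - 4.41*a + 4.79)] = (-4.6786*a^4 - 13.8474*a^3 + 6.9457*a^2 + 12.3372*a - 15.9709)/(8.8804*a^4 + 26.2836*a^3 - 9.1003*a^2 - 42.2478*a + 22.9441)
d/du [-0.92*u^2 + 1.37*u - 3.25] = 1.37 - 1.84*u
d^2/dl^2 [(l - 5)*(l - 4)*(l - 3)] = 6*l - 24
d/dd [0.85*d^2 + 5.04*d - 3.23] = 1.7*d + 5.04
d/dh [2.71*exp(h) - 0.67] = 2.71*exp(h)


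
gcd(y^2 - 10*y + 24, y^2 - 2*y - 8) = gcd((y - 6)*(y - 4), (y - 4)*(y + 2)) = y - 4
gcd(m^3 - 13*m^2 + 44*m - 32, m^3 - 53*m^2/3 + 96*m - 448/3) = m - 8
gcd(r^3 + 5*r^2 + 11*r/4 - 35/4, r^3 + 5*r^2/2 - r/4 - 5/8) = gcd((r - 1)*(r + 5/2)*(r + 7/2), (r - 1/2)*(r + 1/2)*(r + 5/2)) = r + 5/2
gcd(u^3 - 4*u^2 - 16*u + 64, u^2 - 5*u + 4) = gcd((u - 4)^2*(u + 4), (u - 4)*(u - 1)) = u - 4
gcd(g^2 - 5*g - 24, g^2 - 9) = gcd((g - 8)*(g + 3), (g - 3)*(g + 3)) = g + 3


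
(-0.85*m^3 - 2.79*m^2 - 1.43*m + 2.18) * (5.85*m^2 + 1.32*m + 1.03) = -4.9725*m^5 - 17.4435*m^4 - 12.9238*m^3 + 7.9917*m^2 + 1.4047*m + 2.2454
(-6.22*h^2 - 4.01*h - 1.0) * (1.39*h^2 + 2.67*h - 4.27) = -8.6458*h^4 - 22.1813*h^3 + 14.4627*h^2 + 14.4527*h + 4.27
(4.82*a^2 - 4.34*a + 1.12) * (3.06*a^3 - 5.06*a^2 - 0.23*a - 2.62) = 14.7492*a^5 - 37.6696*a^4 + 24.279*a^3 - 17.2974*a^2 + 11.1132*a - 2.9344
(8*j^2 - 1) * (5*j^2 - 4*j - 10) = 40*j^4 - 32*j^3 - 85*j^2 + 4*j + 10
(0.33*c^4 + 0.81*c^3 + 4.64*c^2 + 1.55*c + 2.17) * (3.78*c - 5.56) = 1.2474*c^5 + 1.227*c^4 + 13.0356*c^3 - 19.9394*c^2 - 0.415400000000002*c - 12.0652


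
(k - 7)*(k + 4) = k^2 - 3*k - 28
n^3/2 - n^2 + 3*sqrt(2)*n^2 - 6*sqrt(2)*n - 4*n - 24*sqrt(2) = (n/2 + 1)*(n - 4)*(n + 6*sqrt(2))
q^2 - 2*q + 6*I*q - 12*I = (q - 2)*(q + 6*I)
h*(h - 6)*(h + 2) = h^3 - 4*h^2 - 12*h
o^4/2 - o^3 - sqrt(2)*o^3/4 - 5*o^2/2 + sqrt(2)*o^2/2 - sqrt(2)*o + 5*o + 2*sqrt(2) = (o/2 + sqrt(2)/2)*(o - 2)*(o - 2*sqrt(2))*(o + sqrt(2)/2)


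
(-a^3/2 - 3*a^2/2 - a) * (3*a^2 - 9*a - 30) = -3*a^5/2 + 51*a^3/2 + 54*a^2 + 30*a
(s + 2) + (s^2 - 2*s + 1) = s^2 - s + 3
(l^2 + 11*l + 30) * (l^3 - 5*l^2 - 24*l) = l^5 + 6*l^4 - 49*l^3 - 414*l^2 - 720*l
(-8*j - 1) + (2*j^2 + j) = 2*j^2 - 7*j - 1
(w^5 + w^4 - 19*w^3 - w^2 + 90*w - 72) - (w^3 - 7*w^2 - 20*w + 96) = w^5 + w^4 - 20*w^3 + 6*w^2 + 110*w - 168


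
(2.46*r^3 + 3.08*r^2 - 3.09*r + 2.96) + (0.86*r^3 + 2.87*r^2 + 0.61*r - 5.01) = 3.32*r^3 + 5.95*r^2 - 2.48*r - 2.05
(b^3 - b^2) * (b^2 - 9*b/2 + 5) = b^5 - 11*b^4/2 + 19*b^3/2 - 5*b^2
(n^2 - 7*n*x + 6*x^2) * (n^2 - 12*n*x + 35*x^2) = n^4 - 19*n^3*x + 125*n^2*x^2 - 317*n*x^3 + 210*x^4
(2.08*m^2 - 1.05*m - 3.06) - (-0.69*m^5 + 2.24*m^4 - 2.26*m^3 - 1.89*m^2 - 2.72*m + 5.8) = 0.69*m^5 - 2.24*m^4 + 2.26*m^3 + 3.97*m^2 + 1.67*m - 8.86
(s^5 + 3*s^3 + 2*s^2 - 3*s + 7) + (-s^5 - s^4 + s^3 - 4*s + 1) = -s^4 + 4*s^3 + 2*s^2 - 7*s + 8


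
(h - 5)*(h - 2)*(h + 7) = h^3 - 39*h + 70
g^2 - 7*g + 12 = (g - 4)*(g - 3)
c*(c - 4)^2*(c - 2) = c^4 - 10*c^3 + 32*c^2 - 32*c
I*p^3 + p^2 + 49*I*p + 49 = (p - 7*I)*(p + 7*I)*(I*p + 1)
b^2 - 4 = (b - 2)*(b + 2)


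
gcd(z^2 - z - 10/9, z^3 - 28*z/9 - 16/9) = z + 2/3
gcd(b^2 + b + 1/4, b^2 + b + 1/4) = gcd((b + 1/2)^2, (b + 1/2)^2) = b^2 + b + 1/4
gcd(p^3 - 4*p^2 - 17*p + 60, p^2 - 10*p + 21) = p - 3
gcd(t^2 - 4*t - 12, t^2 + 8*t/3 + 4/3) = t + 2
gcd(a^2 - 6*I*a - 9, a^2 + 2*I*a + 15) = a - 3*I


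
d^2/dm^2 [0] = 0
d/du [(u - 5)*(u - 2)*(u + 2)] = 3*u^2 - 10*u - 4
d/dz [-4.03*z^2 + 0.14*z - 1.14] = 0.14 - 8.06*z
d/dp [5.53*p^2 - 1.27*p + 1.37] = 11.06*p - 1.27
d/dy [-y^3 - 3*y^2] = 3*y*(-y - 2)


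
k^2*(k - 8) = k^3 - 8*k^2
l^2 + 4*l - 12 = (l - 2)*(l + 6)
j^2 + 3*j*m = j*(j + 3*m)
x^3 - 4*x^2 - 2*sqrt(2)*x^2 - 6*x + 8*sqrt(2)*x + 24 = (x - 4)*(x - 3*sqrt(2))*(x + sqrt(2))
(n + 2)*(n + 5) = n^2 + 7*n + 10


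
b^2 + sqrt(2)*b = b*(b + sqrt(2))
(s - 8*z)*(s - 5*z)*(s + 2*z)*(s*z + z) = s^4*z - 11*s^3*z^2 + s^3*z + 14*s^2*z^3 - 11*s^2*z^2 + 80*s*z^4 + 14*s*z^3 + 80*z^4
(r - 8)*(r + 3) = r^2 - 5*r - 24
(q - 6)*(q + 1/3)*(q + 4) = q^3 - 5*q^2/3 - 74*q/3 - 8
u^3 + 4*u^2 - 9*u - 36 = (u - 3)*(u + 3)*(u + 4)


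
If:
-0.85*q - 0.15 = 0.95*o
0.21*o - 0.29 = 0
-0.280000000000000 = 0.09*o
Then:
No Solution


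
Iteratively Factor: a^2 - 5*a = (a - 5)*(a)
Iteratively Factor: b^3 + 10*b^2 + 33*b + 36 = (b + 4)*(b^2 + 6*b + 9) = (b + 3)*(b + 4)*(b + 3)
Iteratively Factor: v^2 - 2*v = (v)*(v - 2)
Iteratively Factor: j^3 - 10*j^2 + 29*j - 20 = (j - 4)*(j^2 - 6*j + 5) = (j - 5)*(j - 4)*(j - 1)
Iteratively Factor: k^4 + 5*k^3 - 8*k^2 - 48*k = (k + 4)*(k^3 + k^2 - 12*k) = (k + 4)^2*(k^2 - 3*k) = (k - 3)*(k + 4)^2*(k)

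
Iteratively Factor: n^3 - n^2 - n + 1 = (n + 1)*(n^2 - 2*n + 1) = (n - 1)*(n + 1)*(n - 1)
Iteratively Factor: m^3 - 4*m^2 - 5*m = (m + 1)*(m^2 - 5*m) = (m - 5)*(m + 1)*(m)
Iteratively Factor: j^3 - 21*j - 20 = (j - 5)*(j^2 + 5*j + 4) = (j - 5)*(j + 1)*(j + 4)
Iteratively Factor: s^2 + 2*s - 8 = (s - 2)*(s + 4)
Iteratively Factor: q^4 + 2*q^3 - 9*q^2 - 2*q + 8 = (q - 1)*(q^3 + 3*q^2 - 6*q - 8) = (q - 1)*(q + 4)*(q^2 - q - 2) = (q - 1)*(q + 1)*(q + 4)*(q - 2)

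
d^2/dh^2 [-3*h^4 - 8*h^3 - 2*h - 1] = 12*h*(-3*h - 4)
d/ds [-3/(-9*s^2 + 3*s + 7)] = 9*(1 - 6*s)/(-9*s^2 + 3*s + 7)^2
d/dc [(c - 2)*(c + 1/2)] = 2*c - 3/2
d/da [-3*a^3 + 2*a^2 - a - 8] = -9*a^2 + 4*a - 1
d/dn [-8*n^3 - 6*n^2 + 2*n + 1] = -24*n^2 - 12*n + 2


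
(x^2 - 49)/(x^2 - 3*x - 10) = (49 - x^2)/(-x^2 + 3*x + 10)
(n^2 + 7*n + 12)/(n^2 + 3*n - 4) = (n + 3)/(n - 1)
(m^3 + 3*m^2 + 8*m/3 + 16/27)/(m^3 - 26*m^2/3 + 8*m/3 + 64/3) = (9*m^2 + 15*m + 4)/(9*(m^2 - 10*m + 16))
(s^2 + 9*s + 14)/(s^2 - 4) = (s + 7)/(s - 2)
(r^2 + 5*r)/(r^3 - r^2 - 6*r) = (r + 5)/(r^2 - r - 6)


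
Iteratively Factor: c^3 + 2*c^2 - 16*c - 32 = (c + 2)*(c^2 - 16) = (c + 2)*(c + 4)*(c - 4)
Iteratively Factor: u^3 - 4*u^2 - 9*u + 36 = (u - 4)*(u^2 - 9) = (u - 4)*(u + 3)*(u - 3)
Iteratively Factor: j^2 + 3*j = (j)*(j + 3)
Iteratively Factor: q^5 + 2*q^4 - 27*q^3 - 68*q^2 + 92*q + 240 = (q - 5)*(q^4 + 7*q^3 + 8*q^2 - 28*q - 48) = (q - 5)*(q + 3)*(q^3 + 4*q^2 - 4*q - 16) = (q - 5)*(q - 2)*(q + 3)*(q^2 + 6*q + 8) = (q - 5)*(q - 2)*(q + 3)*(q + 4)*(q + 2)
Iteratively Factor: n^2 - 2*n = (n - 2)*(n)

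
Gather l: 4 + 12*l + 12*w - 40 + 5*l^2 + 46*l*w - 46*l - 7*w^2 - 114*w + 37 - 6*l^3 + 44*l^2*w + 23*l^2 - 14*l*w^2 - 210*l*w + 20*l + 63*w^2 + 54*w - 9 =-6*l^3 + l^2*(44*w + 28) + l*(-14*w^2 - 164*w - 14) + 56*w^2 - 48*w - 8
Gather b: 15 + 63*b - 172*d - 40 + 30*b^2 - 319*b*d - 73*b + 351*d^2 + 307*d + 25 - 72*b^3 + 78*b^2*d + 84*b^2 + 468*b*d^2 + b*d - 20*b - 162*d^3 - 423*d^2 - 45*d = -72*b^3 + b^2*(78*d + 114) + b*(468*d^2 - 318*d - 30) - 162*d^3 - 72*d^2 + 90*d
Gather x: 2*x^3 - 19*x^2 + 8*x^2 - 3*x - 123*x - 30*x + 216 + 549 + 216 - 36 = 2*x^3 - 11*x^2 - 156*x + 945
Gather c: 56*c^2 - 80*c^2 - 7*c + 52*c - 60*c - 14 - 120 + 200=-24*c^2 - 15*c + 66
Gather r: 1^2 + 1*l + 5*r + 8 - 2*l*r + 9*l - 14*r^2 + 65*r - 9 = 10*l - 14*r^2 + r*(70 - 2*l)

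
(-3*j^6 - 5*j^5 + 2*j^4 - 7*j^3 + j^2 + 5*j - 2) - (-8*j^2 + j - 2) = -3*j^6 - 5*j^5 + 2*j^4 - 7*j^3 + 9*j^2 + 4*j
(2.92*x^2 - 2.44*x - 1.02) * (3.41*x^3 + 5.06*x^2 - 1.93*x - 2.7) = 9.9572*x^5 + 6.4548*x^4 - 21.4602*x^3 - 8.336*x^2 + 8.5566*x + 2.754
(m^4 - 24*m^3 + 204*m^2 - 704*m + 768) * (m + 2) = m^5 - 22*m^4 + 156*m^3 - 296*m^2 - 640*m + 1536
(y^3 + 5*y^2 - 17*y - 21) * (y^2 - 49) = y^5 + 5*y^4 - 66*y^3 - 266*y^2 + 833*y + 1029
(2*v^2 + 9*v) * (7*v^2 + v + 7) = 14*v^4 + 65*v^3 + 23*v^2 + 63*v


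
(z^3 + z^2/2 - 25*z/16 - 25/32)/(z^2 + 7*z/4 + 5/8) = z - 5/4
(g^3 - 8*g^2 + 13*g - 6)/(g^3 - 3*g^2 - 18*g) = (g^2 - 2*g + 1)/(g*(g + 3))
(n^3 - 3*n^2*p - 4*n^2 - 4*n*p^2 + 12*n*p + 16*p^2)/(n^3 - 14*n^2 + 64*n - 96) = (n^2 - 3*n*p - 4*p^2)/(n^2 - 10*n + 24)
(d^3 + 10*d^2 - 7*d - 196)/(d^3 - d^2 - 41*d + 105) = (d^2 + 3*d - 28)/(d^2 - 8*d + 15)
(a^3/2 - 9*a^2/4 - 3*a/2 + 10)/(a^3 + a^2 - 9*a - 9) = (2*a^3 - 9*a^2 - 6*a + 40)/(4*(a^3 + a^2 - 9*a - 9))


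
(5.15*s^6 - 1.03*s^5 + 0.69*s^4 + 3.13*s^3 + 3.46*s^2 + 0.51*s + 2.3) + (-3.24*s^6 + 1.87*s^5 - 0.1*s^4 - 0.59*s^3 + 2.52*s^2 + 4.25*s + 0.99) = 1.91*s^6 + 0.84*s^5 + 0.59*s^4 + 2.54*s^3 + 5.98*s^2 + 4.76*s + 3.29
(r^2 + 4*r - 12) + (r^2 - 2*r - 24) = 2*r^2 + 2*r - 36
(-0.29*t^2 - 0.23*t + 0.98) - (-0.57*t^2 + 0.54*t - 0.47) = 0.28*t^2 - 0.77*t + 1.45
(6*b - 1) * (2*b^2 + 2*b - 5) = 12*b^3 + 10*b^2 - 32*b + 5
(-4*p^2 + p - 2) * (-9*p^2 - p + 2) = 36*p^4 - 5*p^3 + 9*p^2 + 4*p - 4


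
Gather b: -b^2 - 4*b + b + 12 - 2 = -b^2 - 3*b + 10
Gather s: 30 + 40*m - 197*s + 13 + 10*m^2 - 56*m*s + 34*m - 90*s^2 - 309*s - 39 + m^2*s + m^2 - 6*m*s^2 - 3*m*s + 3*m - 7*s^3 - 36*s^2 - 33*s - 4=11*m^2 + 77*m - 7*s^3 + s^2*(-6*m - 126) + s*(m^2 - 59*m - 539)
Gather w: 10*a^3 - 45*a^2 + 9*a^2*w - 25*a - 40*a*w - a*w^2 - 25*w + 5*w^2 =10*a^3 - 45*a^2 - 25*a + w^2*(5 - a) + w*(9*a^2 - 40*a - 25)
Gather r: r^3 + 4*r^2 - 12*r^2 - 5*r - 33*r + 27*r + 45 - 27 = r^3 - 8*r^2 - 11*r + 18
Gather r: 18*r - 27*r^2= -27*r^2 + 18*r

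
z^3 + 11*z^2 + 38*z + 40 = (z + 2)*(z + 4)*(z + 5)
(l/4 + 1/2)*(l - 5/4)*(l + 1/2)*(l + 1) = l^4/4 + 9*l^3/16 - 7*l^2/32 - 27*l/32 - 5/16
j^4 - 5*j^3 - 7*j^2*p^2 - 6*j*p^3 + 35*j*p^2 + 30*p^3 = (j - 5)*(j - 3*p)*(j + p)*(j + 2*p)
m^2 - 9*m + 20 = (m - 5)*(m - 4)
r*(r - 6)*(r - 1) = r^3 - 7*r^2 + 6*r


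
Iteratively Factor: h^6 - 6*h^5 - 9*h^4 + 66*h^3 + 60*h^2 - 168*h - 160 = (h + 2)*(h^5 - 8*h^4 + 7*h^3 + 52*h^2 - 44*h - 80) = (h - 4)*(h + 2)*(h^4 - 4*h^3 - 9*h^2 + 16*h + 20) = (h - 5)*(h - 4)*(h + 2)*(h^3 + h^2 - 4*h - 4) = (h - 5)*(h - 4)*(h - 2)*(h + 2)*(h^2 + 3*h + 2) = (h - 5)*(h - 4)*(h - 2)*(h + 1)*(h + 2)*(h + 2)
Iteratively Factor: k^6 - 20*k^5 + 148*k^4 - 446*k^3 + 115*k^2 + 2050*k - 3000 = (k - 4)*(k^5 - 16*k^4 + 84*k^3 - 110*k^2 - 325*k + 750) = (k - 5)*(k - 4)*(k^4 - 11*k^3 + 29*k^2 + 35*k - 150) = (k - 5)*(k - 4)*(k + 2)*(k^3 - 13*k^2 + 55*k - 75) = (k - 5)^2*(k - 4)*(k + 2)*(k^2 - 8*k + 15) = (k - 5)^3*(k - 4)*(k + 2)*(k - 3)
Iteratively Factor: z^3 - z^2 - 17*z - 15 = (z - 5)*(z^2 + 4*z + 3) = (z - 5)*(z + 3)*(z + 1)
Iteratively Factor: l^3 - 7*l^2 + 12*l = (l - 3)*(l^2 - 4*l) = (l - 4)*(l - 3)*(l)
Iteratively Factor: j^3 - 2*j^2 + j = (j - 1)*(j^2 - j) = (j - 1)^2*(j)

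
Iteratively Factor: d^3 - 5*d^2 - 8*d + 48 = (d - 4)*(d^2 - d - 12) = (d - 4)^2*(d + 3)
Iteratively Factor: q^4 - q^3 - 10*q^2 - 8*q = (q - 4)*(q^3 + 3*q^2 + 2*q) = (q - 4)*(q + 1)*(q^2 + 2*q) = (q - 4)*(q + 1)*(q + 2)*(q)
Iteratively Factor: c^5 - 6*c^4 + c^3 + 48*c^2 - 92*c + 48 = (c - 2)*(c^4 - 4*c^3 - 7*c^2 + 34*c - 24) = (c - 2)^2*(c^3 - 2*c^2 - 11*c + 12) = (c - 4)*(c - 2)^2*(c^2 + 2*c - 3) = (c - 4)*(c - 2)^2*(c - 1)*(c + 3)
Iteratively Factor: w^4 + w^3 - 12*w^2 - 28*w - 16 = (w + 1)*(w^3 - 12*w - 16) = (w - 4)*(w + 1)*(w^2 + 4*w + 4) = (w - 4)*(w + 1)*(w + 2)*(w + 2)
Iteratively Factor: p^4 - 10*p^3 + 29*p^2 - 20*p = (p - 5)*(p^3 - 5*p^2 + 4*p) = (p - 5)*(p - 1)*(p^2 - 4*p) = (p - 5)*(p - 4)*(p - 1)*(p)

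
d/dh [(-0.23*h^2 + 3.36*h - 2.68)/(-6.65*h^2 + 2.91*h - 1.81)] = (21.6747*h^2 - 34.8114*h + 1.7172)/(44.2225*h^4 - 38.703*h^3 + 32.5411*h^2 - 10.5342*h + 3.2761)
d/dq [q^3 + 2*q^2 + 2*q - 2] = 3*q^2 + 4*q + 2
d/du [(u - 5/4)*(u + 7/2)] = 2*u + 9/4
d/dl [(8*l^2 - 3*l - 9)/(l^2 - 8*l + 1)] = (-61*l^2 + 34*l - 75)/(l^4 - 16*l^3 + 66*l^2 - 16*l + 1)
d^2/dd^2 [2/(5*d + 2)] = 100/(5*d + 2)^3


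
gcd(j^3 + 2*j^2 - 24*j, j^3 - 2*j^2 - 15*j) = j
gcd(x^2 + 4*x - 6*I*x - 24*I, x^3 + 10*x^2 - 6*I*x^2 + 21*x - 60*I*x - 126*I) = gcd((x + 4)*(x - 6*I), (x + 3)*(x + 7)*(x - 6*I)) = x - 6*I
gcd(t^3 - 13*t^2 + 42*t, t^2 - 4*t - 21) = t - 7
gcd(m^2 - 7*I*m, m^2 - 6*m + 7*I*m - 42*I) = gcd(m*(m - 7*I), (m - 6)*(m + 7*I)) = 1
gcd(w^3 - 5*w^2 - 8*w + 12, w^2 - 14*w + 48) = w - 6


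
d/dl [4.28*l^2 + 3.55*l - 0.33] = 8.56*l + 3.55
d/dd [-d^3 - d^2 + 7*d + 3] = -3*d^2 - 2*d + 7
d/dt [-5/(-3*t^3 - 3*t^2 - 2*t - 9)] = 5*(-9*t^2 - 6*t - 2)/(3*t^3 + 3*t^2 + 2*t + 9)^2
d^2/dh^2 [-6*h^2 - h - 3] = -12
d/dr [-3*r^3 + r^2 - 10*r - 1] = -9*r^2 + 2*r - 10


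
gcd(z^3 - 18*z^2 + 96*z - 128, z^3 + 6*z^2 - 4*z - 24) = z - 2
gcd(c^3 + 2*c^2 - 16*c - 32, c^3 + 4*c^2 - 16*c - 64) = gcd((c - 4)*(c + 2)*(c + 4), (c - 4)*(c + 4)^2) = c^2 - 16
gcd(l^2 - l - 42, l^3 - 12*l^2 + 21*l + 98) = l - 7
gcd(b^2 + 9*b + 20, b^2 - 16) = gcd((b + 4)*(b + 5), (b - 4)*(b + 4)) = b + 4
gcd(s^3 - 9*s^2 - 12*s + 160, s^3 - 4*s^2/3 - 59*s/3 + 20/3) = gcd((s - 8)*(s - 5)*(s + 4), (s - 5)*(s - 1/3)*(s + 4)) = s^2 - s - 20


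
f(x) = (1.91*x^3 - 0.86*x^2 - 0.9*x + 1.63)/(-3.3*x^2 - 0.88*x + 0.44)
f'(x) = (6.6*x + 0.88)*(1.91*x^3 - 0.86*x^2 - 0.9*x + 1.63)/(-3.3*x^2 - 0.88*x + 0.44)^2 + (5.73*x^2 - 1.72*x - 0.9)/(-3.3*x^2 - 0.88*x + 0.44) = (-6.303*x^4 - 3.3616*x^3 + 0.308*x^2 + 10.0012*x + 1.0384)/(10.89*x^4 + 5.808*x^3 - 2.1296*x^2 - 0.7744*x + 0.1936)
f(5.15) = -2.57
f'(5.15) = -0.58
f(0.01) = 3.76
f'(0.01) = 6.13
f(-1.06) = 0.28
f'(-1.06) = -2.42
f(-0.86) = -0.44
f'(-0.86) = -5.59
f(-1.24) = 0.63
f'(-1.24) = -1.54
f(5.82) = -2.95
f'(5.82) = -0.58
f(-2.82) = 1.95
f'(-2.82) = -0.64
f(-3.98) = 2.67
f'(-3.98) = -0.60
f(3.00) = -1.34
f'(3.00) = -0.56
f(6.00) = -3.06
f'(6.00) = -0.58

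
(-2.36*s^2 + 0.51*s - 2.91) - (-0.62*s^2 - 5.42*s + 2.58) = -1.74*s^2 + 5.93*s - 5.49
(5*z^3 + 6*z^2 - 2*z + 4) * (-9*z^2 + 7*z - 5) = -45*z^5 - 19*z^4 + 35*z^3 - 80*z^2 + 38*z - 20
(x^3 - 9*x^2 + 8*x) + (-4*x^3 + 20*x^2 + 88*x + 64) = -3*x^3 + 11*x^2 + 96*x + 64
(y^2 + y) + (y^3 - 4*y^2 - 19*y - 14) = y^3 - 3*y^2 - 18*y - 14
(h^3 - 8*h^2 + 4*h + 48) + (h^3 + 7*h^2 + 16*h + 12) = 2*h^3 - h^2 + 20*h + 60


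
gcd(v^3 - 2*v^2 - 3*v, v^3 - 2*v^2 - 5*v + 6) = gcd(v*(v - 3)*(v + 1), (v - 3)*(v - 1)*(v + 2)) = v - 3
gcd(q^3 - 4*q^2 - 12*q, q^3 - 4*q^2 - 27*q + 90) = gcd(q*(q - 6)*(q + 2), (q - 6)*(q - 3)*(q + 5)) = q - 6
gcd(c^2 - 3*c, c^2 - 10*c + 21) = c - 3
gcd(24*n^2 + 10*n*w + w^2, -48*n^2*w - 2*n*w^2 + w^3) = 6*n + w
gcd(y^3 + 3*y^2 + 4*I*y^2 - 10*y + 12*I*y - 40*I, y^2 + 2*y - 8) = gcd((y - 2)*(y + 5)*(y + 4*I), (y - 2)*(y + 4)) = y - 2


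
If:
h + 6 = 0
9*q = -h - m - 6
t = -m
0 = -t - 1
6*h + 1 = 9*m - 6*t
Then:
No Solution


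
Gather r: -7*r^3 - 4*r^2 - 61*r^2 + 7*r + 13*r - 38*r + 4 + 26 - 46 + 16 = -7*r^3 - 65*r^2 - 18*r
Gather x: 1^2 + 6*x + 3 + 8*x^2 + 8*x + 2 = 8*x^2 + 14*x + 6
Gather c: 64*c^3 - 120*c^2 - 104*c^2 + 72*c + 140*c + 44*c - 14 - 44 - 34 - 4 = 64*c^3 - 224*c^2 + 256*c - 96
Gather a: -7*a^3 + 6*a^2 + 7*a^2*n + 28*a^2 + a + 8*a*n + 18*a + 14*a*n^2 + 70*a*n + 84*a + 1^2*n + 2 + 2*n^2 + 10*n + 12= -7*a^3 + a^2*(7*n + 34) + a*(14*n^2 + 78*n + 103) + 2*n^2 + 11*n + 14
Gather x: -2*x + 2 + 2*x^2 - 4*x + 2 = 2*x^2 - 6*x + 4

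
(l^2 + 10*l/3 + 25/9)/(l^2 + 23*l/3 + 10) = (l + 5/3)/(l + 6)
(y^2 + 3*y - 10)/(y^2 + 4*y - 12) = (y + 5)/(y + 6)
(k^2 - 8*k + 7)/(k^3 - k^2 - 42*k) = (k - 1)/(k*(k + 6))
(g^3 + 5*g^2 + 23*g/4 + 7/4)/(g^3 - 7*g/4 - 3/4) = (2*g + 7)/(2*g - 3)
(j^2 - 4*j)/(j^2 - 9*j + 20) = j/(j - 5)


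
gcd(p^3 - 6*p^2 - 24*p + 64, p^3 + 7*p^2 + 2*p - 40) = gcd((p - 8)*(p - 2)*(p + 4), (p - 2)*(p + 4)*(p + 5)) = p^2 + 2*p - 8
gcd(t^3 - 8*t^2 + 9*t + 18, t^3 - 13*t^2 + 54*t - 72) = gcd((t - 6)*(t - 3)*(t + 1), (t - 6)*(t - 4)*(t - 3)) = t^2 - 9*t + 18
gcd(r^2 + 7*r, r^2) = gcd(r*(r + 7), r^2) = r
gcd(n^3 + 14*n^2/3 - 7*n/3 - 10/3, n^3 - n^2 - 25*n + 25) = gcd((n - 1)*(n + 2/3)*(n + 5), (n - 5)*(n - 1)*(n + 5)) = n^2 + 4*n - 5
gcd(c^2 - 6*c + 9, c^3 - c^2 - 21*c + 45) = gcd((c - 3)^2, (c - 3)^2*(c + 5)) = c^2 - 6*c + 9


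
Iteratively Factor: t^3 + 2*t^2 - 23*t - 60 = (t + 3)*(t^2 - t - 20) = (t - 5)*(t + 3)*(t + 4)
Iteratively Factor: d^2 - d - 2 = (d - 2)*(d + 1)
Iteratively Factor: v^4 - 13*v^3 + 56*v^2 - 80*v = (v)*(v^3 - 13*v^2 + 56*v - 80) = v*(v - 4)*(v^2 - 9*v + 20) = v*(v - 5)*(v - 4)*(v - 4)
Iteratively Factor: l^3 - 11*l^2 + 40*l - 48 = (l - 4)*(l^2 - 7*l + 12) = (l - 4)*(l - 3)*(l - 4)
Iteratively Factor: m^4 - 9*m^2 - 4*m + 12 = (m - 1)*(m^3 + m^2 - 8*m - 12) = (m - 1)*(m + 2)*(m^2 - m - 6) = (m - 3)*(m - 1)*(m + 2)*(m + 2)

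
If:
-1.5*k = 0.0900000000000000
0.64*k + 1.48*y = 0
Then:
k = -0.06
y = 0.03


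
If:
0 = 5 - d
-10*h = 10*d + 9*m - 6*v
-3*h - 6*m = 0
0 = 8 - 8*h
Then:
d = 5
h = 1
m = -1/2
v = 37/4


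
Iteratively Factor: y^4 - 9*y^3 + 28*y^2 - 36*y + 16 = (y - 4)*(y^3 - 5*y^2 + 8*y - 4) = (y - 4)*(y - 2)*(y^2 - 3*y + 2) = (y - 4)*(y - 2)^2*(y - 1)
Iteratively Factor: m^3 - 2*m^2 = (m)*(m^2 - 2*m) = m*(m - 2)*(m)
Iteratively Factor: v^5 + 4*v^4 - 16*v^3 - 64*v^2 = (v + 4)*(v^4 - 16*v^2) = v*(v + 4)*(v^3 - 16*v) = v^2*(v + 4)*(v^2 - 16) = v^2*(v - 4)*(v + 4)*(v + 4)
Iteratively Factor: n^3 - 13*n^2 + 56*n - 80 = (n - 4)*(n^2 - 9*n + 20) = (n - 4)^2*(n - 5)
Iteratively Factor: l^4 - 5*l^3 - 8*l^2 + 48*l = (l + 3)*(l^3 - 8*l^2 + 16*l) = (l - 4)*(l + 3)*(l^2 - 4*l) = (l - 4)^2*(l + 3)*(l)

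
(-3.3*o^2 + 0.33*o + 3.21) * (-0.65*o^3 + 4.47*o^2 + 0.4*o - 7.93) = 2.145*o^5 - 14.9655*o^4 - 1.9314*o^3 + 40.6497*o^2 - 1.3329*o - 25.4553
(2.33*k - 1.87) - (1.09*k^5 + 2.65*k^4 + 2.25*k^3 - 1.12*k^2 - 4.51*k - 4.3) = -1.09*k^5 - 2.65*k^4 - 2.25*k^3 + 1.12*k^2 + 6.84*k + 2.43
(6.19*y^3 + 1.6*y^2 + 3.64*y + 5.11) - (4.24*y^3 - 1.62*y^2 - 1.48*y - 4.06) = 1.95*y^3 + 3.22*y^2 + 5.12*y + 9.17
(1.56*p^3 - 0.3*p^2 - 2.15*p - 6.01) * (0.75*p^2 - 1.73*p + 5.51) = 1.17*p^5 - 2.9238*p^4 + 7.5021*p^3 - 2.441*p^2 - 1.4492*p - 33.1151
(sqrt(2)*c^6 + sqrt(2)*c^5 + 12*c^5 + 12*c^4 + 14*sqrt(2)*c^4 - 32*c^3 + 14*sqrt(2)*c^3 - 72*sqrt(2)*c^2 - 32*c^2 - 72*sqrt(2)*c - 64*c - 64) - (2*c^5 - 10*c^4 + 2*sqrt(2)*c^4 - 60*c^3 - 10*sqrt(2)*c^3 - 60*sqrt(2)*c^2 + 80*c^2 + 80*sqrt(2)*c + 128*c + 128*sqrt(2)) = sqrt(2)*c^6 + sqrt(2)*c^5 + 10*c^5 + 12*sqrt(2)*c^4 + 22*c^4 + 28*c^3 + 24*sqrt(2)*c^3 - 112*c^2 - 12*sqrt(2)*c^2 - 152*sqrt(2)*c - 192*c - 128*sqrt(2) - 64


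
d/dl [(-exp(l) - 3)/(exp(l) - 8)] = 11*exp(l)/(exp(l) - 8)^2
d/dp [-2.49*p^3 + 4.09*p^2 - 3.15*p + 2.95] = -7.47*p^2 + 8.18*p - 3.15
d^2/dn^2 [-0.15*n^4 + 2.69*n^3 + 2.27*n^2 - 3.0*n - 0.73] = -1.8*n^2 + 16.14*n + 4.54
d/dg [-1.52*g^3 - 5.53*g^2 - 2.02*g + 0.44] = -4.56*g^2 - 11.06*g - 2.02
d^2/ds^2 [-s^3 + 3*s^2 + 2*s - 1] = 6 - 6*s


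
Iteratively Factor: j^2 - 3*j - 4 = (j - 4)*(j + 1)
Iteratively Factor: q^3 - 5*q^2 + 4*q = (q - 1)*(q^2 - 4*q) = (q - 4)*(q - 1)*(q)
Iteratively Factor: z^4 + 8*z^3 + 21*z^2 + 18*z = (z + 3)*(z^3 + 5*z^2 + 6*z) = (z + 2)*(z + 3)*(z^2 + 3*z) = (z + 2)*(z + 3)^2*(z)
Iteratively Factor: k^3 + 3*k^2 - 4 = (k + 2)*(k^2 + k - 2) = (k - 1)*(k + 2)*(k + 2)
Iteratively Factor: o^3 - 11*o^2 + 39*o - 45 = (o - 3)*(o^2 - 8*o + 15) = (o - 3)^2*(o - 5)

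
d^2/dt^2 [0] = 0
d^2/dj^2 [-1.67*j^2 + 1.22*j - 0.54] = -3.34000000000000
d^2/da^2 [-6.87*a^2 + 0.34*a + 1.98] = -13.7400000000000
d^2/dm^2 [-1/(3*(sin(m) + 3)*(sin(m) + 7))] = (4*sin(m)^4 + 30*sin(m)^3 + 10*sin(m)^2 - 270*sin(m) - 158)/(3*(sin(m) + 3)^3*(sin(m) + 7)^3)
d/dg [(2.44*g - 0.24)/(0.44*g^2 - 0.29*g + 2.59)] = (-1.0736*g^2 + 0.2112*g + 6.25)/(0.1936*g^4 - 0.2552*g^3 + 2.3633*g^2 - 1.5022*g + 6.7081)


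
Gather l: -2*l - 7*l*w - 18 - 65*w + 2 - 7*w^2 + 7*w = l*(-7*w - 2) - 7*w^2 - 58*w - 16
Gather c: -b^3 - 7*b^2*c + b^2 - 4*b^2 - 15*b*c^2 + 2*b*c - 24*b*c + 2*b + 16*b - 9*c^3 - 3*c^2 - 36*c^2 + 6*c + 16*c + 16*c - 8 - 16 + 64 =-b^3 - 3*b^2 + 18*b - 9*c^3 + c^2*(-15*b - 39) + c*(-7*b^2 - 22*b + 38) + 40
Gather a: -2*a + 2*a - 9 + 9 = 0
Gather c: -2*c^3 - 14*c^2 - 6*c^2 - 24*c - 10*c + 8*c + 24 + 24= -2*c^3 - 20*c^2 - 26*c + 48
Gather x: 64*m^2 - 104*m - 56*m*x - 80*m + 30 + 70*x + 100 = 64*m^2 - 184*m + x*(70 - 56*m) + 130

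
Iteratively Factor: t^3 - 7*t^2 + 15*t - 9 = (t - 3)*(t^2 - 4*t + 3) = (t - 3)*(t - 1)*(t - 3)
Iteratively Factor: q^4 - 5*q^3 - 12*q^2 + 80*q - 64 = (q - 1)*(q^3 - 4*q^2 - 16*q + 64) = (q - 4)*(q - 1)*(q^2 - 16) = (q - 4)^2*(q - 1)*(q + 4)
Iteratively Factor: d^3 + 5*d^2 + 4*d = (d + 4)*(d^2 + d) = (d + 1)*(d + 4)*(d)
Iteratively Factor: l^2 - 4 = (l + 2)*(l - 2)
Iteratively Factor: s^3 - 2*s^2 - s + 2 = (s - 2)*(s^2 - 1) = (s - 2)*(s + 1)*(s - 1)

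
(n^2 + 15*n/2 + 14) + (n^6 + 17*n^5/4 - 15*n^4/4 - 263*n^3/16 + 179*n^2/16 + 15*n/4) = n^6 + 17*n^5/4 - 15*n^4/4 - 263*n^3/16 + 195*n^2/16 + 45*n/4 + 14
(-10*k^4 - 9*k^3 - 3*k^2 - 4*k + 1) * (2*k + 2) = -20*k^5 - 38*k^4 - 24*k^3 - 14*k^2 - 6*k + 2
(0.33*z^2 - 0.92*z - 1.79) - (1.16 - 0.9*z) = 0.33*z^2 - 0.02*z - 2.95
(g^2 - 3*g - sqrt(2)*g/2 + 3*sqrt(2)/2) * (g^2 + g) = g^4 - 2*g^3 - sqrt(2)*g^3/2 - 3*g^2 + sqrt(2)*g^2 + 3*sqrt(2)*g/2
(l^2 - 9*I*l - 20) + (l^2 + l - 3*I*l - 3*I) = 2*l^2 + l - 12*I*l - 20 - 3*I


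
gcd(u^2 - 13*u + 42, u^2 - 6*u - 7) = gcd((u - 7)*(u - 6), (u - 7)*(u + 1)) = u - 7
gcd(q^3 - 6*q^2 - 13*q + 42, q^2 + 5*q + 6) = q + 3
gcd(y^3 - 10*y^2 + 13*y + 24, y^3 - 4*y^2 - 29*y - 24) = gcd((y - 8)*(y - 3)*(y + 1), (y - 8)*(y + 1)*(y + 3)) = y^2 - 7*y - 8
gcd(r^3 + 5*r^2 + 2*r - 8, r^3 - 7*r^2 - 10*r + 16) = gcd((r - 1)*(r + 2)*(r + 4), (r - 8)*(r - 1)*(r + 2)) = r^2 + r - 2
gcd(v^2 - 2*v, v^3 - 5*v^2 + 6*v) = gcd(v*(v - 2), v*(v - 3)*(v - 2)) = v^2 - 2*v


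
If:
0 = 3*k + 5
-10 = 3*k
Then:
No Solution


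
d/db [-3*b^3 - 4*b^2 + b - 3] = -9*b^2 - 8*b + 1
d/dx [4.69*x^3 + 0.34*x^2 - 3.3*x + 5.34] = 14.07*x^2 + 0.68*x - 3.3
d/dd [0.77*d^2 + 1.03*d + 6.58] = 1.54*d + 1.03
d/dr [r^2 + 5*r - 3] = 2*r + 5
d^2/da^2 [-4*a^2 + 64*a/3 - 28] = -8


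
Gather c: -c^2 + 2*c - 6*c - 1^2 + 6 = -c^2 - 4*c + 5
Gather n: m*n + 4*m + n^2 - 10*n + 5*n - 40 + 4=4*m + n^2 + n*(m - 5) - 36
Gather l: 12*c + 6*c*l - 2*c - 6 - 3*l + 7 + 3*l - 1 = 6*c*l + 10*c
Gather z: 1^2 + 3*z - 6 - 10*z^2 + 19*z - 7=-10*z^2 + 22*z - 12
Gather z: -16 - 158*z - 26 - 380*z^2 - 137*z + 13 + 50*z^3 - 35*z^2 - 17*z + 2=50*z^3 - 415*z^2 - 312*z - 27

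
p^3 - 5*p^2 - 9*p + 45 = (p - 5)*(p - 3)*(p + 3)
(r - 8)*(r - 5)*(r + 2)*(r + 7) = r^4 - 4*r^3 - 63*r^2 + 178*r + 560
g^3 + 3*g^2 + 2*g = g*(g + 1)*(g + 2)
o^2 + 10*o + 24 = (o + 4)*(o + 6)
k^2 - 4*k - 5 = (k - 5)*(k + 1)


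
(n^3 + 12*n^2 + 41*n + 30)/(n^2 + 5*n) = n + 7 + 6/n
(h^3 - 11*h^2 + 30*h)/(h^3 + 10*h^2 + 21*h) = (h^2 - 11*h + 30)/(h^2 + 10*h + 21)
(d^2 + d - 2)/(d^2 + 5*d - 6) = (d + 2)/(d + 6)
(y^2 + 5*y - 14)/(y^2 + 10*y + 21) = (y - 2)/(y + 3)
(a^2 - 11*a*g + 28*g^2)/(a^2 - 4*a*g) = (a - 7*g)/a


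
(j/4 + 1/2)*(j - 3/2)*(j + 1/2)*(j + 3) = j^4/4 + j^3 + j^2/16 - 39*j/16 - 9/8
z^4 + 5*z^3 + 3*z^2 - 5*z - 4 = (z - 1)*(z + 1)^2*(z + 4)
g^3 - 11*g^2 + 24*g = g*(g - 8)*(g - 3)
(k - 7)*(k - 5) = k^2 - 12*k + 35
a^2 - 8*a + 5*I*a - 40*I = (a - 8)*(a + 5*I)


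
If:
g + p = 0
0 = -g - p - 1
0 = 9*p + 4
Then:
No Solution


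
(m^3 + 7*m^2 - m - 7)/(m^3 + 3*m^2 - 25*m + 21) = (m + 1)/(m - 3)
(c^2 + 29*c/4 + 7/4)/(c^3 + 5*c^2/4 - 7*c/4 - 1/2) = (c + 7)/(c^2 + c - 2)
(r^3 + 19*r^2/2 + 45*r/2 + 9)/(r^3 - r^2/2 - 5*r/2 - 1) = (r^2 + 9*r + 18)/(r^2 - r - 2)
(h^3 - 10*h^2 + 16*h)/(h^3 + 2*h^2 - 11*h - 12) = h*(h^2 - 10*h + 16)/(h^3 + 2*h^2 - 11*h - 12)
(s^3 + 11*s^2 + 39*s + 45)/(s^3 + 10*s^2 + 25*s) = (s^2 + 6*s + 9)/(s*(s + 5))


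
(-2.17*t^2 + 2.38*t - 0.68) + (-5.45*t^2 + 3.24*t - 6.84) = -7.62*t^2 + 5.62*t - 7.52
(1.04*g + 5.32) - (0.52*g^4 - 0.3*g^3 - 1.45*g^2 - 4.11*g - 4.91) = -0.52*g^4 + 0.3*g^3 + 1.45*g^2 + 5.15*g + 10.23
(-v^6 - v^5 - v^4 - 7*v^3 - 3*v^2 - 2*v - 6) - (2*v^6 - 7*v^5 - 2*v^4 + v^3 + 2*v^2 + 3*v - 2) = -3*v^6 + 6*v^5 + v^4 - 8*v^3 - 5*v^2 - 5*v - 4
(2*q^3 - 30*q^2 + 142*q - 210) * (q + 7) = 2*q^4 - 16*q^3 - 68*q^2 + 784*q - 1470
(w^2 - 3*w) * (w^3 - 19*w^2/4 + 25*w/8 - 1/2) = w^5 - 31*w^4/4 + 139*w^3/8 - 79*w^2/8 + 3*w/2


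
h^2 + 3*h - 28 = (h - 4)*(h + 7)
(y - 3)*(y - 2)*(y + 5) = y^3 - 19*y + 30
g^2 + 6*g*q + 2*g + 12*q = (g + 2)*(g + 6*q)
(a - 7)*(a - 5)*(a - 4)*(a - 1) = a^4 - 17*a^3 + 99*a^2 - 223*a + 140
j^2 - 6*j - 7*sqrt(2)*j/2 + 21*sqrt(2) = (j - 6)*(j - 7*sqrt(2)/2)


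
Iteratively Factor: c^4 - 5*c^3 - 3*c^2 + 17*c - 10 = (c + 2)*(c^3 - 7*c^2 + 11*c - 5) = (c - 1)*(c + 2)*(c^2 - 6*c + 5) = (c - 1)^2*(c + 2)*(c - 5)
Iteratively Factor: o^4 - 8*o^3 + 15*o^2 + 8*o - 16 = (o - 1)*(o^3 - 7*o^2 + 8*o + 16) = (o - 4)*(o - 1)*(o^2 - 3*o - 4) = (o - 4)*(o - 1)*(o + 1)*(o - 4)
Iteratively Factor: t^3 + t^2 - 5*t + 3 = (t - 1)*(t^2 + 2*t - 3) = (t - 1)^2*(t + 3)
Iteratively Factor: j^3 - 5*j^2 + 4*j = (j)*(j^2 - 5*j + 4) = j*(j - 4)*(j - 1)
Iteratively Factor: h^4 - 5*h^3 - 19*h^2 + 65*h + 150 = (h - 5)*(h^3 - 19*h - 30) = (h - 5)*(h + 3)*(h^2 - 3*h - 10) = (h - 5)*(h + 2)*(h + 3)*(h - 5)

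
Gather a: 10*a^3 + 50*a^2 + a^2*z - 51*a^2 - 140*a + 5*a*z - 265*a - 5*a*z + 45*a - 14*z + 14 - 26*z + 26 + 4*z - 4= 10*a^3 + a^2*(z - 1) - 360*a - 36*z + 36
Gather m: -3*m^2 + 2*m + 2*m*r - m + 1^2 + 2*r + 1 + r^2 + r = -3*m^2 + m*(2*r + 1) + r^2 + 3*r + 2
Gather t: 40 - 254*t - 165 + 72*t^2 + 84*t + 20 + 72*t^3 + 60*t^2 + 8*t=72*t^3 + 132*t^2 - 162*t - 105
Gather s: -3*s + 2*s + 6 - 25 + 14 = -s - 5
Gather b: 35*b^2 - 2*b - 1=35*b^2 - 2*b - 1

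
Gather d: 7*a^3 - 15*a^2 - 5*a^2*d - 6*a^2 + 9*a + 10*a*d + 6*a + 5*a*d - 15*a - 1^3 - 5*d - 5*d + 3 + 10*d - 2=7*a^3 - 21*a^2 + d*(-5*a^2 + 15*a)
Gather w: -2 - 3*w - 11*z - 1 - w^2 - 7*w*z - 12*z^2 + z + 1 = -w^2 + w*(-7*z - 3) - 12*z^2 - 10*z - 2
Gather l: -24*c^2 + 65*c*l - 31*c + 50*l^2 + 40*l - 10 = -24*c^2 - 31*c + 50*l^2 + l*(65*c + 40) - 10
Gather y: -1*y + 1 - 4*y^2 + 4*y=-4*y^2 + 3*y + 1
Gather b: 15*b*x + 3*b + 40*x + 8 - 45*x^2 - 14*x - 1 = b*(15*x + 3) - 45*x^2 + 26*x + 7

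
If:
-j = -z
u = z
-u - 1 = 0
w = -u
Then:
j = -1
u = -1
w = 1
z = -1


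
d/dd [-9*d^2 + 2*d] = 2 - 18*d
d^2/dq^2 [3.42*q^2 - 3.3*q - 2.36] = 6.84000000000000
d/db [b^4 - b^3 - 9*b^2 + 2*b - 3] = 4*b^3 - 3*b^2 - 18*b + 2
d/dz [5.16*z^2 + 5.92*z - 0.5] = 10.32*z + 5.92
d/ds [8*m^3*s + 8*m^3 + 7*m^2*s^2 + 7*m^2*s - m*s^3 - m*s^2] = m*(8*m^2 + 14*m*s + 7*m - 3*s^2 - 2*s)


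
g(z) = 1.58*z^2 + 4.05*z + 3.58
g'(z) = 3.16*z + 4.05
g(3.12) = 31.60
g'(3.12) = 13.91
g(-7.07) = 53.92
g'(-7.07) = -18.29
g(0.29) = 4.89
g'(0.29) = 4.97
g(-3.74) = 10.53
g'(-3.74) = -7.77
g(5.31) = 69.64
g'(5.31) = 20.83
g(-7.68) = 65.67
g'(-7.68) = -20.22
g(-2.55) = 3.53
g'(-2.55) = -4.01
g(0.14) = 4.18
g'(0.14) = 4.49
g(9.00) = 168.01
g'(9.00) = 32.49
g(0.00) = 3.58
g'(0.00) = 4.05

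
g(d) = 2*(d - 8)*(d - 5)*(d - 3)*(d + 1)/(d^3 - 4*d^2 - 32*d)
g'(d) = 2*(d - 8)*(d - 5)*(d - 3)*(d + 1)*(-3*d^2 + 8*d + 32)/(d^3 - 4*d^2 - 32*d)^2 + 2*(d - 8)*(d - 5)*(d - 3)/(d^3 - 4*d^2 - 32*d) + 2*(d - 8)*(d - 5)*(d + 1)/(d^3 - 4*d^2 - 32*d) + 2*(d - 8)*(d - 3)*(d + 1)/(d^3 - 4*d^2 - 32*d) + 2*(d - 5)*(d - 3)*(d + 1)/(d^3 - 4*d^2 - 32*d)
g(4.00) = -0.31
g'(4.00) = 0.05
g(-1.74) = 12.02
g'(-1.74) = -18.98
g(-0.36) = -17.59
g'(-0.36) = -63.00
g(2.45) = 0.61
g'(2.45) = -1.52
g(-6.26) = -77.53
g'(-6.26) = -16.69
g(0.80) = 8.66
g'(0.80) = -13.82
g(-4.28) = -369.81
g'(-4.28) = -1203.77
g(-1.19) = 2.95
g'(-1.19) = -15.26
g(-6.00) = -82.50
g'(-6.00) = -21.83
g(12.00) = 8.53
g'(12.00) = 1.58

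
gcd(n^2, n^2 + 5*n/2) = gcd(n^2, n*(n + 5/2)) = n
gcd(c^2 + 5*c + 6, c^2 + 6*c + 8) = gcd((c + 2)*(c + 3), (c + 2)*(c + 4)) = c + 2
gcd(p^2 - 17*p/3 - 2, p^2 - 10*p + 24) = p - 6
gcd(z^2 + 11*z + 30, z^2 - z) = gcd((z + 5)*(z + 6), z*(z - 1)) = 1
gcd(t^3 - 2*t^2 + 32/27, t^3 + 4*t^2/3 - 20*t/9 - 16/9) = t^2 - 2*t/3 - 8/9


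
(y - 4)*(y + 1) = y^2 - 3*y - 4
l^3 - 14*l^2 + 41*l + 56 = (l - 8)*(l - 7)*(l + 1)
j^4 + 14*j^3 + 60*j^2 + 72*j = j*(j + 2)*(j + 6)^2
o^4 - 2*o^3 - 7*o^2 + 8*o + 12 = (o - 3)*(o - 2)*(o + 1)*(o + 2)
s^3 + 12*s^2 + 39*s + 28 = (s + 1)*(s + 4)*(s + 7)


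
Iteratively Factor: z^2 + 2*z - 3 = (z - 1)*(z + 3)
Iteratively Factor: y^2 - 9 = (y + 3)*(y - 3)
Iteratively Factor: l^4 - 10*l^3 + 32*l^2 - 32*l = (l - 4)*(l^3 - 6*l^2 + 8*l) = (l - 4)^2*(l^2 - 2*l) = l*(l - 4)^2*(l - 2)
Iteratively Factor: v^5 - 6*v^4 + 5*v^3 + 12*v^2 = (v - 3)*(v^4 - 3*v^3 - 4*v^2) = (v - 3)*(v + 1)*(v^3 - 4*v^2) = (v - 4)*(v - 3)*(v + 1)*(v^2) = v*(v - 4)*(v - 3)*(v + 1)*(v)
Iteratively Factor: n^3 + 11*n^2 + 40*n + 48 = (n + 3)*(n^2 + 8*n + 16) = (n + 3)*(n + 4)*(n + 4)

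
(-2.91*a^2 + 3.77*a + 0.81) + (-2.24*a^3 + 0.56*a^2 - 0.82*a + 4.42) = -2.24*a^3 - 2.35*a^2 + 2.95*a + 5.23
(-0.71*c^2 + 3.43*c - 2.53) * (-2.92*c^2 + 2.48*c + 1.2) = 2.0732*c^4 - 11.7764*c^3 + 15.042*c^2 - 2.1584*c - 3.036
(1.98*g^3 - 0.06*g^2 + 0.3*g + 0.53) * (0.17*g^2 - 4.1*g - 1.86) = 0.3366*g^5 - 8.1282*g^4 - 3.3858*g^3 - 1.0283*g^2 - 2.731*g - 0.9858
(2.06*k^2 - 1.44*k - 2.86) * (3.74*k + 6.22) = 7.7044*k^3 + 7.4276*k^2 - 19.6532*k - 17.7892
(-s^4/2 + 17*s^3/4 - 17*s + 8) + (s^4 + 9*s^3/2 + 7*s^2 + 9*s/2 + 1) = s^4/2 + 35*s^3/4 + 7*s^2 - 25*s/2 + 9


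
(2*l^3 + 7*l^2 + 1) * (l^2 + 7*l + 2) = 2*l^5 + 21*l^4 + 53*l^3 + 15*l^2 + 7*l + 2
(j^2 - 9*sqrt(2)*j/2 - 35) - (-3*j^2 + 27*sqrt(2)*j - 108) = 4*j^2 - 63*sqrt(2)*j/2 + 73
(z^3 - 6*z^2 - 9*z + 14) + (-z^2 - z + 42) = z^3 - 7*z^2 - 10*z + 56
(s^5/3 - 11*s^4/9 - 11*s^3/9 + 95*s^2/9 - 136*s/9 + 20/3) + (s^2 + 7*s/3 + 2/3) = s^5/3 - 11*s^4/9 - 11*s^3/9 + 104*s^2/9 - 115*s/9 + 22/3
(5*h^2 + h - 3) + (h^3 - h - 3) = h^3 + 5*h^2 - 6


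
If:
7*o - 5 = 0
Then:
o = 5/7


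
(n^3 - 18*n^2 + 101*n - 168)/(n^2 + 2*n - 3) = (n^3 - 18*n^2 + 101*n - 168)/(n^2 + 2*n - 3)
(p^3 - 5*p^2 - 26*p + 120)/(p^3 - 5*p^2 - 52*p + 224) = (p^2 - p - 30)/(p^2 - p - 56)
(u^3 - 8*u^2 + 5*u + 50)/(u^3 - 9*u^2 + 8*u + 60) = (u - 5)/(u - 6)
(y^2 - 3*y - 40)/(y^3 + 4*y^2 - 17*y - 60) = (y - 8)/(y^2 - y - 12)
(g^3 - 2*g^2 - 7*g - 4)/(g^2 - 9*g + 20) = (g^2 + 2*g + 1)/(g - 5)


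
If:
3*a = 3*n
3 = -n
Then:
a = -3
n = -3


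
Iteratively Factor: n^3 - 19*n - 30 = (n + 2)*(n^2 - 2*n - 15) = (n + 2)*(n + 3)*(n - 5)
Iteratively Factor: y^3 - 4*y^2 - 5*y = (y - 5)*(y^2 + y) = y*(y - 5)*(y + 1)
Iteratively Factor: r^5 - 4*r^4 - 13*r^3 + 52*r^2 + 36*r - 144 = (r - 3)*(r^4 - r^3 - 16*r^2 + 4*r + 48) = (r - 3)*(r - 2)*(r^3 + r^2 - 14*r - 24) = (r - 3)*(r - 2)*(r + 2)*(r^2 - r - 12) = (r - 4)*(r - 3)*(r - 2)*(r + 2)*(r + 3)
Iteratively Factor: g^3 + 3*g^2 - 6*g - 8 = (g - 2)*(g^2 + 5*g + 4) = (g - 2)*(g + 4)*(g + 1)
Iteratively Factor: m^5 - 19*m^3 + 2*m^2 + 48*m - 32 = (m - 4)*(m^4 + 4*m^3 - 3*m^2 - 10*m + 8) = (m - 4)*(m + 4)*(m^3 - 3*m + 2) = (m - 4)*(m - 1)*(m + 4)*(m^2 + m - 2) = (m - 4)*(m - 1)*(m + 2)*(m + 4)*(m - 1)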